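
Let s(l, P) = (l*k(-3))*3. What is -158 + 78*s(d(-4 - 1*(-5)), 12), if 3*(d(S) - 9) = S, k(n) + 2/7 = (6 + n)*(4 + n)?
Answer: 5770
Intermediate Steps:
k(n) = -2/7 + (4 + n)*(6 + n) (k(n) = -2/7 + (6 + n)*(4 + n) = -2/7 + (4 + n)*(6 + n))
d(S) = 9 + S/3
s(l, P) = 57*l/7 (s(l, P) = (l*(166/7 + (-3)² + 10*(-3)))*3 = (l*(166/7 + 9 - 30))*3 = (l*(19/7))*3 = (19*l/7)*3 = 57*l/7)
-158 + 78*s(d(-4 - 1*(-5)), 12) = -158 + 78*(57*(9 + (-4 - 1*(-5))/3)/7) = -158 + 78*(57*(9 + (-4 + 5)/3)/7) = -158 + 78*(57*(9 + (⅓)*1)/7) = -158 + 78*(57*(9 + ⅓)/7) = -158 + 78*((57/7)*(28/3)) = -158 + 78*76 = -158 + 5928 = 5770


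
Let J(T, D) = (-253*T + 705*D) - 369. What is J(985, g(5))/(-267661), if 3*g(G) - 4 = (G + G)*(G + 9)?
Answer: 215734/267661 ≈ 0.80600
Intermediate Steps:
g(G) = 4/3 + 2*G*(9 + G)/3 (g(G) = 4/3 + ((G + G)*(G + 9))/3 = 4/3 + ((2*G)*(9 + G))/3 = 4/3 + (2*G*(9 + G))/3 = 4/3 + 2*G*(9 + G)/3)
J(T, D) = -369 - 253*T + 705*D
J(985, g(5))/(-267661) = (-369 - 253*985 + 705*(4/3 + 6*5 + (⅔)*5²))/(-267661) = (-369 - 249205 + 705*(4/3 + 30 + (⅔)*25))*(-1/267661) = (-369 - 249205 + 705*(4/3 + 30 + 50/3))*(-1/267661) = (-369 - 249205 + 705*48)*(-1/267661) = (-369 - 249205 + 33840)*(-1/267661) = -215734*(-1/267661) = 215734/267661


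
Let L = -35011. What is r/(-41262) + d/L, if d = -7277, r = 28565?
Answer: -699825641/1444623882 ≈ -0.48443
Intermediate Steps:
r/(-41262) + d/L = 28565/(-41262) - 7277/(-35011) = 28565*(-1/41262) - 7277*(-1/35011) = -28565/41262 + 7277/35011 = -699825641/1444623882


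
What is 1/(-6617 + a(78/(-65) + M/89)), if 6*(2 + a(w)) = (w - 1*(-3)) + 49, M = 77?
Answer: -2670/17649739 ≈ -0.00015128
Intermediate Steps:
a(w) = 20/3 + w/6 (a(w) = -2 + ((w - 1*(-3)) + 49)/6 = -2 + ((w + 3) + 49)/6 = -2 + ((3 + w) + 49)/6 = -2 + (52 + w)/6 = -2 + (26/3 + w/6) = 20/3 + w/6)
1/(-6617 + a(78/(-65) + M/89)) = 1/(-6617 + (20/3 + (78/(-65) + 77/89)/6)) = 1/(-6617 + (20/3 + (78*(-1/65) + 77*(1/89))/6)) = 1/(-6617 + (20/3 + (-6/5 + 77/89)/6)) = 1/(-6617 + (20/3 + (⅙)*(-149/445))) = 1/(-6617 + (20/3 - 149/2670)) = 1/(-6617 + 17651/2670) = 1/(-17649739/2670) = -2670/17649739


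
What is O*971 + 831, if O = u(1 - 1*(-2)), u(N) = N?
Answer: 3744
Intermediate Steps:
O = 3 (O = 1 - 1*(-2) = 1 + 2 = 3)
O*971 + 831 = 3*971 + 831 = 2913 + 831 = 3744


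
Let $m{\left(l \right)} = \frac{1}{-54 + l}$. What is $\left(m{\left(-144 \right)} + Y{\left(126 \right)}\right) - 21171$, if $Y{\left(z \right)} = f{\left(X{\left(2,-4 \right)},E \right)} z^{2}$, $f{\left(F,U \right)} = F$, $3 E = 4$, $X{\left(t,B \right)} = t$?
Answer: $\frac{2095037}{198} \approx 10581.0$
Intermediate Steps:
$E = \frac{4}{3}$ ($E = \frac{1}{3} \cdot 4 = \frac{4}{3} \approx 1.3333$)
$Y{\left(z \right)} = 2 z^{2}$
$\left(m{\left(-144 \right)} + Y{\left(126 \right)}\right) - 21171 = \left(\frac{1}{-54 - 144} + 2 \cdot 126^{2}\right) - 21171 = \left(\frac{1}{-198} + 2 \cdot 15876\right) - 21171 = \left(- \frac{1}{198} + 31752\right) - 21171 = \frac{6286895}{198} - 21171 = \frac{2095037}{198}$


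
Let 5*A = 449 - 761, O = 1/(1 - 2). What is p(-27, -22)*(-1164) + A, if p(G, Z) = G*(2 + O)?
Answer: 156828/5 ≈ 31366.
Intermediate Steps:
O = -1 (O = 1/(-1) = -1)
A = -312/5 (A = (449 - 761)/5 = (1/5)*(-312) = -312/5 ≈ -62.400)
p(G, Z) = G (p(G, Z) = G*(2 - 1) = G*1 = G)
p(-27, -22)*(-1164) + A = -27*(-1164) - 312/5 = 31428 - 312/5 = 156828/5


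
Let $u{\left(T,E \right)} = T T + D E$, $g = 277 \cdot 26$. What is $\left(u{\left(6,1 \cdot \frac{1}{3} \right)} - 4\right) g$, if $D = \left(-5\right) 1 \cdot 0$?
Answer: $230464$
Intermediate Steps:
$g = 7202$
$D = 0$ ($D = \left(-5\right) 0 = 0$)
$u{\left(T,E \right)} = T^{2}$ ($u{\left(T,E \right)} = T T + 0 E = T^{2} + 0 = T^{2}$)
$\left(u{\left(6,1 \cdot \frac{1}{3} \right)} - 4\right) g = \left(6^{2} - 4\right) 7202 = \left(36 - 4\right) 7202 = 32 \cdot 7202 = 230464$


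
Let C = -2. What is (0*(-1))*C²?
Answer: 0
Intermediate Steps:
(0*(-1))*C² = (0*(-1))*(-2)² = 0*4 = 0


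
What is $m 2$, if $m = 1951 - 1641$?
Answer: $620$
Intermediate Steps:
$m = 310$
$m 2 = 310 \cdot 2 = 620$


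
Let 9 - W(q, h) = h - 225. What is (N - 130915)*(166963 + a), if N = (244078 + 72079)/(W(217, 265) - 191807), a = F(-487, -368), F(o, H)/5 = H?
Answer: -1382343042290007/63946 ≈ -2.1617e+10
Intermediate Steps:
F(o, H) = 5*H
a = -1840 (a = 5*(-368) = -1840)
W(q, h) = 234 - h (W(q, h) = 9 - (h - 225) = 9 - (-225 + h) = 9 + (225 - h) = 234 - h)
N = -316157/191838 (N = (244078 + 72079)/((234 - 1*265) - 191807) = 316157/((234 - 265) - 191807) = 316157/(-31 - 191807) = 316157/(-191838) = 316157*(-1/191838) = -316157/191838 ≈ -1.6480)
(N - 130915)*(166963 + a) = (-316157/191838 - 130915)*(166963 - 1840) = -25114787927/191838*165123 = -1382343042290007/63946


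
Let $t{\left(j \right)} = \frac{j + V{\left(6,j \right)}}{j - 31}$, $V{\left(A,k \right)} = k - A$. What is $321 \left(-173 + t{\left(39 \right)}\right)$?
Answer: $-52644$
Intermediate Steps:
$t{\left(j \right)} = \frac{-6 + 2 j}{-31 + j}$ ($t{\left(j \right)} = \frac{j + \left(j - 6\right)}{j - 31} = \frac{j + \left(j - 6\right)}{-31 + j} = \frac{j + \left(-6 + j\right)}{-31 + j} = \frac{-6 + 2 j}{-31 + j}$)
$321 \left(-173 + t{\left(39 \right)}\right) = 321 \left(-173 + \frac{2 \left(-3 + 39\right)}{-31 + 39}\right) = 321 \left(-173 + 2 \cdot \frac{1}{8} \cdot 36\right) = 321 \left(-173 + 9\right) = 321 \left(-164\right) = -52644$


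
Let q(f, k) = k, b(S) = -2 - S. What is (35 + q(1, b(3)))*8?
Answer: 240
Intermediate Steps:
(35 + q(1, b(3)))*8 = (35 + (-2 - 1*3))*8 = (35 + (-2 - 3))*8 = (35 - 5)*8 = 30*8 = 240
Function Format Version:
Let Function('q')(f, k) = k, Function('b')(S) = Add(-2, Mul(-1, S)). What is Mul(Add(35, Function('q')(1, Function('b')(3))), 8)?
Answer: 240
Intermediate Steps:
Mul(Add(35, Function('q')(1, Function('b')(3))), 8) = Mul(Add(35, Add(-2, Mul(-1, 3))), 8) = Mul(Add(35, Add(-2, -3)), 8) = Mul(Add(35, -5), 8) = Mul(30, 8) = 240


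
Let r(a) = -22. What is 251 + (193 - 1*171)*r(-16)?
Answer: -233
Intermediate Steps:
251 + (193 - 1*171)*r(-16) = 251 + (193 - 1*171)*(-22) = 251 + (193 - 171)*(-22) = 251 + 22*(-22) = 251 - 484 = -233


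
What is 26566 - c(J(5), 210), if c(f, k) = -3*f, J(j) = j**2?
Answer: 26641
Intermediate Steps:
26566 - c(J(5), 210) = 26566 - (-3)*5**2 = 26566 - (-3)*25 = 26566 - 1*(-75) = 26566 + 75 = 26641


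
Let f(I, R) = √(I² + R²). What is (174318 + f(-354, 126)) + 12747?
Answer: 187065 + 6*√3922 ≈ 1.8744e+5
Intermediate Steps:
(174318 + f(-354, 126)) + 12747 = (174318 + √((-354)² + 126²)) + 12747 = (174318 + √(125316 + 15876)) + 12747 = (174318 + √141192) + 12747 = (174318 + 6*√3922) + 12747 = 187065 + 6*√3922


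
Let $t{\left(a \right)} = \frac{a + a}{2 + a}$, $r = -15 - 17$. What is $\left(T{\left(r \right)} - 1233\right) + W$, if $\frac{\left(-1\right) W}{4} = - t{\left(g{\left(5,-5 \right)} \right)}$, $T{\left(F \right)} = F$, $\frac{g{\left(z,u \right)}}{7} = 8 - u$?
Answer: $- \frac{116917}{93} \approx -1257.2$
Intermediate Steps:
$g{\left(z,u \right)} = 56 - 7 u$ ($g{\left(z,u \right)} = 7 \left(8 - u\right) = 56 - 7 u$)
$r = -32$ ($r = -15 - 17 = -32$)
$t{\left(a \right)} = \frac{2 a}{2 + a}$
$W = \frac{728}{93}$ ($W = - 4 \left(- \frac{2 \left(56 - -35\right)}{2 + \left(56 - -35\right)}\right) = - 4 \left(- \frac{2 \left(56 + 35\right)}{2 + \left(56 + 35\right)}\right) = - 4 \left(- \frac{2 \cdot 91}{2 + 91}\right) = - 4 \left(- \frac{2 \cdot 91}{93}\right) = - 4 \left(\left(-1\right) \frac{182}{93}\right) = \left(-4\right) \left(- \frac{182}{93}\right) = \frac{728}{93} \approx 7.828$)
$\left(T{\left(r \right)} - 1233\right) + W = \left(-32 - 1233\right) + \frac{728}{93} = -1265 + \frac{728}{93} = - \frac{116917}{93}$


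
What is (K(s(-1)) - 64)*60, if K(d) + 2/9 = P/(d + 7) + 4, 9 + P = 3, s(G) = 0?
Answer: -76960/21 ≈ -3664.8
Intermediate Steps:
P = -6 (P = -9 + 3 = -6)
K(d) = 34/9 - 6/(7 + d) (K(d) = -2/9 + (-6/(d + 7) + 4) = -2/9 + (-6/(7 + d) + 4) = -2/9 + (4 - 6/(7 + d)) = 34/9 - 6/(7 + d))
(K(s(-1)) - 64)*60 = (2*(92 + 17*0)/(9*(7 + 0)) - 64)*60 = ((2/9)*(92 + 0)/7 - 64)*60 = ((2/9)*(1/7)*92 - 64)*60 = (184/63 - 64)*60 = -3848/63*60 = -76960/21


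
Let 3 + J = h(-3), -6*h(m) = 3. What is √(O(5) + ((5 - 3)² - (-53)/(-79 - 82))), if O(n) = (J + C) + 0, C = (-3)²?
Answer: √950866/322 ≈ 3.0283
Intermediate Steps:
h(m) = -½ (h(m) = -⅙*3 = -½)
J = -7/2 (J = -3 - ½ = -7/2 ≈ -3.5000)
C = 9
O(n) = 11/2 (O(n) = (-7/2 + 9) + 0 = 11/2 + 0 = 11/2)
√(O(5) + ((5 - 3)² - (-53)/(-79 - 82))) = √(11/2 + ((5 - 3)² - (-53)/(-79 - 82))) = √(11/2 + (2² - (-53)/(-161))) = √(11/2 + (4 - (-53)*(-1)/161)) = √(11/2 + (4 - 1*53/161)) = √(11/2 + (4 - 53/161)) = √(11/2 + 591/161) = √(2953/322) = √950866/322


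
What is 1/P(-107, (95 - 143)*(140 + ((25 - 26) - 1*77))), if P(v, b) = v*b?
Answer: 1/318432 ≈ 3.1404e-6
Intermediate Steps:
P(v, b) = b*v
1/P(-107, (95 - 143)*(140 + ((25 - 26) - 1*77))) = 1/(((95 - 143)*(140 + ((25 - 26) - 1*77)))*(-107)) = 1/(-48*(140 + (-1 - 77))*(-107)) = 1/(-48*(140 - 78)*(-107)) = 1/(-48*62*(-107)) = 1/(-2976*(-107)) = 1/318432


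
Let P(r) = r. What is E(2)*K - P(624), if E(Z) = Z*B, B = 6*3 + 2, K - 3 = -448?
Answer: -18424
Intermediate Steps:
K = -445 (K = 3 - 448 = -445)
B = 20 (B = 18 + 2 = 20)
E(Z) = 20*Z (E(Z) = Z*20 = 20*Z)
E(2)*K - P(624) = (20*2)*(-445) - 1*624 = 40*(-445) - 624 = -17800 - 624 = -18424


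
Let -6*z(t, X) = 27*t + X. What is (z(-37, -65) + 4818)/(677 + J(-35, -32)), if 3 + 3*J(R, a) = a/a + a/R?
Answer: 524510/71047 ≈ 7.3826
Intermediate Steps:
J(R, a) = -⅔ + a/(3*R) (J(R, a) = -1 + (a/a + a/R)/3 = -1 + (1 + a/R)/3 = -1 + (⅓ + a/(3*R)) = -⅔ + a/(3*R))
z(t, X) = -9*t/2 - X/6 (z(t, X) = -(27*t + X)/6 = -(X + 27*t)/6 = -9*t/2 - X/6)
(z(-37, -65) + 4818)/(677 + J(-35, -32)) = ((-9/2*(-37) - ⅙*(-65)) + 4818)/(677 + (⅓)*(-32 - 2*(-35))/(-35)) = ((333/2 + 65/6) + 4818)/(677 + (⅓)*(-1/35)*(-32 + 70)) = (532/3 + 4818)/(677 + (⅓)*(-1/35)*38) = 14986/(3*(677 - 38/105)) = 14986/(3*(71047/105)) = (14986/3)*(105/71047) = 524510/71047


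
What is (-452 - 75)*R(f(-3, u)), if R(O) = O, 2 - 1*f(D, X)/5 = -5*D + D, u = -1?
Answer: 26350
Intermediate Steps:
f(D, X) = 10 + 20*D (f(D, X) = 10 - 5*(-5*D + D) = 10 - (-20)*D = 10 + 20*D)
(-452 - 75)*R(f(-3, u)) = (-452 - 75)*(10 + 20*(-3)) = -527*(10 - 60) = -527*(-50) = 26350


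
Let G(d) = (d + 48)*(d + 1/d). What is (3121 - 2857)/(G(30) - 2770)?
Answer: -1320/2137 ≈ -0.61769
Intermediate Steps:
G(d) = (48 + d)*(d + 1/d)
(3121 - 2857)/(G(30) - 2770) = (3121 - 2857)/((1 + 30² + 48*30 + 48/30) - 2770) = 264/((1 + 900 + 1440 + 48*(1/30)) - 2770) = 264/((1 + 900 + 1440 + 8/5) - 2770) = 264/(11713/5 - 2770) = 264/(-2137/5) = 264*(-5/2137) = -1320/2137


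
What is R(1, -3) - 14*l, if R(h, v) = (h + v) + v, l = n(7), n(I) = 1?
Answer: -19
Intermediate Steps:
l = 1
R(h, v) = h + 2*v
R(1, -3) - 14*l = (1 + 2*(-3)) - 14*1 = (1 - 6) - 14 = -5 - 14 = -19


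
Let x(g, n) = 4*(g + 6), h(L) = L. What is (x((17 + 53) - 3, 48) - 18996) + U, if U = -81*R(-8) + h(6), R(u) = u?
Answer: -18050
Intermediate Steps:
x(g, n) = 24 + 4*g (x(g, n) = 4*(6 + g) = 24 + 4*g)
U = 654 (U = -81*(-8) + 6 = 648 + 6 = 654)
(x((17 + 53) - 3, 48) - 18996) + U = ((24 + 4*((17 + 53) - 3)) - 18996) + 654 = ((24 + 4*(70 - 3)) - 18996) + 654 = ((24 + 4*67) - 18996) + 654 = ((24 + 268) - 18996) + 654 = (292 - 18996) + 654 = -18704 + 654 = -18050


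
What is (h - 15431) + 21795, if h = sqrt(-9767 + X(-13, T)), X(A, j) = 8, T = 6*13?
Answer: 6364 + I*sqrt(9759) ≈ 6364.0 + 98.788*I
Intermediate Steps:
T = 78
h = I*sqrt(9759) (h = sqrt(-9767 + 8) = sqrt(-9759) = I*sqrt(9759) ≈ 98.788*I)
(h - 15431) + 21795 = (I*sqrt(9759) - 15431) + 21795 = (-15431 + I*sqrt(9759)) + 21795 = 6364 + I*sqrt(9759)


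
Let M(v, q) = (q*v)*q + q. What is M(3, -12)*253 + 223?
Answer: 106483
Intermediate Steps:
M(v, q) = q + v*q² (M(v, q) = v*q² + q = q + v*q²)
M(3, -12)*253 + 223 = -12*(1 - 12*3)*253 + 223 = -12*(1 - 36)*253 + 223 = -12*(-35)*253 + 223 = 420*253 + 223 = 106260 + 223 = 106483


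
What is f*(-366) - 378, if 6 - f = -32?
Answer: -14286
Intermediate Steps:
f = 38 (f = 6 - 1*(-32) = 6 + 32 = 38)
f*(-366) - 378 = 38*(-366) - 378 = -13908 - 378 = -14286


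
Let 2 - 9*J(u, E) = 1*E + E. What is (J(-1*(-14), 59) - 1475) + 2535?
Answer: 9424/9 ≈ 1047.1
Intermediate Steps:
J(u, E) = 2/9 - 2*E/9 (J(u, E) = 2/9 - (1*E + E)/9 = 2/9 - (E + E)/9 = 2/9 - 2*E/9)
(J(-1*(-14), 59) - 1475) + 2535 = ((2/9 - 2/9*59) - 1475) + 2535 = ((2/9 - 118/9) - 1475) + 2535 = (-116/9 - 1475) + 2535 = -13391/9 + 2535 = 9424/9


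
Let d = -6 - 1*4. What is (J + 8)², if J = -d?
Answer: 324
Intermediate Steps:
d = -10 (d = -6 - 4 = -10)
J = 10 (J = -1*(-10) = 10)
(J + 8)² = (10 + 8)² = 18² = 324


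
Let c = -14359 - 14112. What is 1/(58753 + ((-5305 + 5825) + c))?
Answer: 1/30802 ≈ 3.2465e-5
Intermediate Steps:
c = -28471
1/(58753 + ((-5305 + 5825) + c)) = 1/(58753 + ((-5305 + 5825) - 28471)) = 1/(58753 + (520 - 28471)) = 1/(58753 - 27951) = 1/30802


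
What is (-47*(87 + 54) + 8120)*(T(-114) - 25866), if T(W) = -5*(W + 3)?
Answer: -37789323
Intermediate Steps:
T(W) = -15 - 5*W (T(W) = -5*(3 + W) = -15 - 5*W)
(-47*(87 + 54) + 8120)*(T(-114) - 25866) = (-47*(87 + 54) + 8120)*((-15 - 5*(-114)) - 25866) = (-47*141 + 8120)*((-15 + 570) - 25866) = (-6627 + 8120)*(555 - 25866) = 1493*(-25311) = -37789323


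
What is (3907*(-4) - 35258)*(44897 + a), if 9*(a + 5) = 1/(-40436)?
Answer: -4198679985199/1838 ≈ -2.2844e+9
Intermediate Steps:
a = -1819621/363924 (a = -5 + (1/9)/(-40436) = -5 + (1/9)*(-1/40436) = -5 - 1/363924 = -1819621/363924 ≈ -5.0000)
(3907*(-4) - 35258)*(44897 + a) = (3907*(-4) - 35258)*(44897 - 1819621/363924) = (-15628 - 35258)*(16337276207/363924) = -50886*16337276207/363924 = -4198679985199/1838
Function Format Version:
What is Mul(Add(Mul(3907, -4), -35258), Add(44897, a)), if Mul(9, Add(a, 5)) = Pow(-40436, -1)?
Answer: Rational(-4198679985199, 1838) ≈ -2.2844e+9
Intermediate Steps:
a = Rational(-1819621, 363924) (a = Add(-5, Mul(Rational(1, 9), Pow(-40436, -1))) = Add(-5, Mul(Rational(1, 9), Rational(-1, 40436))) = Add(-5, Rational(-1, 363924)) = Rational(-1819621, 363924) ≈ -5.0000)
Mul(Add(Mul(3907, -4), -35258), Add(44897, a)) = Mul(Add(Mul(3907, -4), -35258), Add(44897, Rational(-1819621, 363924))) = Mul(Add(-15628, -35258), Rational(16337276207, 363924)) = Mul(-50886, Rational(16337276207, 363924)) = Rational(-4198679985199, 1838)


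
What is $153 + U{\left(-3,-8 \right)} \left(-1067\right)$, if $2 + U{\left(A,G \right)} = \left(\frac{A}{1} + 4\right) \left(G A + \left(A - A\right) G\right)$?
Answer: $-23321$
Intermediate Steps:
$U{\left(A,G \right)} = -2 + A G \left(4 + A\right)$ ($U{\left(A,G \right)} = -2 + \left(\frac{A}{1} + 4\right) \left(G A + \left(A - A\right) G\right) = -2 + \left(A 1 + 4\right) \left(A G + 0 G\right) = -2 + \left(A + 4\right) \left(A G + 0\right) = -2 + \left(4 + A\right) A G = -2 + A G \left(4 + A\right)$)
$153 + U{\left(-3,-8 \right)} \left(-1067\right) = 153 + \left(-2 - 8 \left(-3\right)^{2} + 4 \left(-3\right) \left(-8\right)\right) \left(-1067\right) = 153 + \left(-2 - 72 + 96\right) \left(-1067\right) = 153 + 22 \left(-1067\right) = 153 - 23474 = -23321$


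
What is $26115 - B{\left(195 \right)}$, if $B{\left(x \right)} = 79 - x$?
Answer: $26231$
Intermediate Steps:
$26115 - B{\left(195 \right)} = 26115 - \left(79 - 195\right) = 26115 - -116 = 26115 + 116 = 26231$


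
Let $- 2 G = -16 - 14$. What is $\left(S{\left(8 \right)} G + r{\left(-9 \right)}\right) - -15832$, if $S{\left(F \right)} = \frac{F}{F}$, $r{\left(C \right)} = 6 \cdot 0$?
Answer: $15847$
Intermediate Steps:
$r{\left(C \right)} = 0$
$S{\left(F \right)} = 1$
$G = 15$ ($G = - \frac{-16 - 14}{2} = \left(- \frac{1}{2}\right) \left(-30\right) = 15$)
$\left(S{\left(8 \right)} G + r{\left(-9 \right)}\right) - -15832 = \left(1 \cdot 15 + 0\right) - -15832 = \left(15 + 0\right) + 15832 = 15 + 15832 = 15847$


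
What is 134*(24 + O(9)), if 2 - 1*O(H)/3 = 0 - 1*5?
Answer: 6030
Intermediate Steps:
O(H) = 21 (O(H) = 6 - 3*(0 - 1*5) = 6 - 3*(0 - 5) = 6 - 3*(-5) = 6 + 15 = 21)
134*(24 + O(9)) = 134*(24 + 21) = 134*45 = 6030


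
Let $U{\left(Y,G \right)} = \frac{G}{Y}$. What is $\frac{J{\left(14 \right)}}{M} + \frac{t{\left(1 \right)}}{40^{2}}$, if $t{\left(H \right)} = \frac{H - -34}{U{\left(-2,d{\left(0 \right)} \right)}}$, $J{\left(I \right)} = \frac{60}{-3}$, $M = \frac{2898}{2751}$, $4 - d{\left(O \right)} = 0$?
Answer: $- \frac{838883}{44160} \approx -18.996$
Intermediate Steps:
$d{\left(O \right)} = 4$ ($d{\left(O \right)} = 4 - 0 = 4 + 0 = 4$)
$M = \frac{138}{131}$ ($M = 2898 \cdot \frac{1}{2751} = \frac{138}{131} \approx 1.0534$)
$J{\left(I \right)} = -20$ ($J{\left(I \right)} = 60 \left(- \frac{1}{3}\right) = -20$)
$t{\left(H \right)} = -17 - \frac{H}{2}$ ($t{\left(H \right)} = \frac{H - -34}{4 \frac{1}{-2}} = \frac{H + 34}{4 \left(- \frac{1}{2}\right)} = \frac{34 + H}{-2} = \left(34 + H\right) \left(- \frac{1}{2}\right) = -17 - \frac{H}{2}$)
$\frac{J{\left(14 \right)}}{M} + \frac{t{\left(1 \right)}}{40^{2}} = - \frac{20}{\frac{138}{131}} + \frac{-17 - \frac{1}{2}}{40^{2}} = \left(-20\right) \frac{131}{138} + \frac{-17 - \frac{1}{2}}{1600} = - \frac{1310}{69} - \frac{7}{640} = - \frac{838883}{44160}$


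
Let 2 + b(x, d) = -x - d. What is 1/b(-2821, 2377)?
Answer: 1/442 ≈ 0.0022624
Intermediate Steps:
b(x, d) = -2 - d - x (b(x, d) = -2 + (-x - d) = -2 + (-d - x) = -2 - d - x)
1/b(-2821, 2377) = 1/(-2 - 1*2377 - 1*(-2821)) = 1/(-2 - 2377 + 2821) = 1/442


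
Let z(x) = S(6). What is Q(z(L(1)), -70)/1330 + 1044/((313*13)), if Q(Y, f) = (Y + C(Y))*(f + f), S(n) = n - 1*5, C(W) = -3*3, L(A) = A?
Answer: 84940/77311 ≈ 1.0987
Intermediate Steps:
C(W) = -9
S(n) = -5 + n (S(n) = n - 5 = -5 + n)
z(x) = 1 (z(x) = -5 + 6 = 1)
Q(Y, f) = 2*f*(-9 + Y) (Q(Y, f) = (Y - 9)*(f + f) = (-9 + Y)*(2*f) = 2*f*(-9 + Y))
Q(z(L(1)), -70)/1330 + 1044/((313*13)) = (2*(-70)*(-9 + 1))/1330 + 1044/((313*13)) = (2*(-70)*(-8))*(1/1330) + 1044/4069 = 1120*(1/1330) + 1044*(1/4069) = 16/19 + 1044/4069 = 84940/77311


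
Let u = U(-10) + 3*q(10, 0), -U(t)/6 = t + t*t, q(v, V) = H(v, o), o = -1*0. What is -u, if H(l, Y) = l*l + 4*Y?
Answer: 240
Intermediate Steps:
o = 0
H(l, Y) = l² + 4*Y
q(v, V) = v² (q(v, V) = v² + 4*0 = v² + 0 = v²)
U(t) = -6*t - 6*t² (U(t) = -6*(t + t*t) = -6*(t + t²) = -6*t - 6*t²)
u = -240 (u = -6*(-10)*(1 - 10) + 3*10² = -6*(-10)*(-9) + 3*100 = -540 + 300 = -240)
-u = -1*(-240) = 240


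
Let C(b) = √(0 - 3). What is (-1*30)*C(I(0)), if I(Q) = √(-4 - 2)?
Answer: -30*I*√3 ≈ -51.962*I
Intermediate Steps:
I(Q) = I*√6 (I(Q) = √(-6) = I*√6)
C(b) = I*√3 (C(b) = √(-3) = I*√3)
(-1*30)*C(I(0)) = (-1*30)*(I*√3) = -30*I*√3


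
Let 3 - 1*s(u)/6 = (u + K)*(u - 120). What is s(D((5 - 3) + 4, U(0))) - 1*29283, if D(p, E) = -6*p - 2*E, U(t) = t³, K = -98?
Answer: -154689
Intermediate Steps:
s(u) = 18 - 6*(-120 + u)*(-98 + u) (s(u) = 18 - 6*(u - 98)*(u - 120) = 18 - 6*(-98 + u)*(-120 + u) = 18 - 6*(-120 + u)*(-98 + u))
s(D((5 - 3) + 4, U(0))) - 1*29283 = (-70542 - 6*(-6*((5 - 3) + 4) - 2*0³)² + 1308*(-6*((5 - 3) + 4) - 2*0³)) - 1*29283 = (-70542 - 6*(-6*(2 + 4) - 2*0)² + 1308*(-6*(2 + 4) - 2*0)) - 29283 = (-70542 - 6*(-6*6 + 0)² + 1308*(-6*6 + 0)) - 29283 = (-70542 - 6*(-36 + 0)² + 1308*(-36 + 0)) - 29283 = (-70542 - 6*(-36)² + 1308*(-36)) - 29283 = (-70542 - 6*1296 - 47088) - 29283 = (-70542 - 7776 - 47088) - 29283 = -125406 - 29283 = -154689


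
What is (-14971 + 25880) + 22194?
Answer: 33103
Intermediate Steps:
(-14971 + 25880) + 22194 = 10909 + 22194 = 33103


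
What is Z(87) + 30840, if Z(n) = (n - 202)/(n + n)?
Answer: 5366045/174 ≈ 30839.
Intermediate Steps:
Z(n) = (-202 + n)/(2*n) (Z(n) = (-202 + n)/((2*n)) = (-202 + n)*(1/(2*n)) = (-202 + n)/(2*n))
Z(87) + 30840 = (1/2)*(-202 + 87)/87 + 30840 = (1/2)*(1/87)*(-115) + 30840 = -115/174 + 30840 = 5366045/174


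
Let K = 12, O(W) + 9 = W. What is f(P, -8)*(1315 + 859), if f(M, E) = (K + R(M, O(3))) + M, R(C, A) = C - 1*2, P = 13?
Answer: 78264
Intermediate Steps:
O(W) = -9 + W
R(C, A) = -2 + C (R(C, A) = C - 2 = -2 + C)
f(M, E) = 10 + 2*M (f(M, E) = (12 + (-2 + M)) + M = (10 + M) + M = 10 + 2*M)
f(P, -8)*(1315 + 859) = (10 + 2*13)*(1315 + 859) = (10 + 26)*2174 = 36*2174 = 78264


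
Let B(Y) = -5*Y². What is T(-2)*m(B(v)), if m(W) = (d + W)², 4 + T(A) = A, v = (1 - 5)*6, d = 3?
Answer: -49662774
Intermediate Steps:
v = -24 (v = -4*6 = -24)
T(A) = -4 + A
m(W) = (3 + W)²
T(-2)*m(B(v)) = (-4 - 2)*(3 - 5*(-24)²)² = -6*(3 - 5*576)² = -6*(3 - 2880)² = -6*(-2877)² = -6*8277129 = -49662774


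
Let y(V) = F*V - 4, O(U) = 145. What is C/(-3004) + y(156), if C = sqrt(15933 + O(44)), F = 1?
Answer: 152 - sqrt(16078)/3004 ≈ 151.96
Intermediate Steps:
y(V) = -4 + V (y(V) = 1*V - 4 = V - 4 = -4 + V)
C = sqrt(16078) (C = sqrt(15933 + 145) = sqrt(16078) ≈ 126.80)
C/(-3004) + y(156) = sqrt(16078)/(-3004) + (-4 + 156) = sqrt(16078)*(-1/3004) + 152 = -sqrt(16078)/3004 + 152 = 152 - sqrt(16078)/3004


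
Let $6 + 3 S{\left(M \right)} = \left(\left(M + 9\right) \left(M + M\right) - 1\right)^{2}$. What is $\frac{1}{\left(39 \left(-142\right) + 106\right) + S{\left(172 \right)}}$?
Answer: $\frac{3}{3876664867} \approx 7.7386 \cdot 10^{-10}$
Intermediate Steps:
$S{\left(M \right)} = -2 + \frac{\left(-1 + 2 M \left(9 + M\right)\right)^{2}}{3}$ ($S{\left(M \right)} = -2 + \frac{\left(\left(M + 9\right) \left(M + M\right) - 1\right)^{2}}{3} = -2 + \frac{\left(\left(9 + M\right) 2 M - 1\right)^{2}}{3} = -2 + \frac{\left(2 M \left(9 + M\right) - 1\right)^{2}}{3} = -2 + \frac{\left(-1 + 2 M \left(9 + M\right)\right)^{2}}{3}$)
$\frac{1}{\left(39 \left(-142\right) + 106\right) + S{\left(172 \right)}} = \frac{1}{\left(39 \left(-142\right) + 106\right) - \left(2 - \frac{\left(-1 + 2 \cdot 172^{2} + 18 \cdot 172\right)^{2}}{3}\right)} = \frac{1}{\left(-5538 + 106\right) - \left(2 - \frac{\left(-1 + 2 \cdot 29584 + 3096\right)^{2}}{3}\right)} = \frac{1}{-5432 - \left(2 - \frac{\left(-1 + 59168 + 3096\right)^{2}}{3}\right)} = \frac{1}{-5432 - \left(2 - \frac{62263^{2}}{3}\right)} = \frac{1}{-5432 + \left(-2 + \frac{1}{3} \cdot 3876681169\right)} = \frac{1}{-5432 + \left(-2 + \frac{3876681169}{3}\right)} = \frac{1}{-5432 + \frac{3876681163}{3}} = \frac{1}{\frac{3876664867}{3}} = \frac{3}{3876664867}$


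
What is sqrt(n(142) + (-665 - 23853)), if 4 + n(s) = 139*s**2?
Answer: sqrt(2778274) ≈ 1666.8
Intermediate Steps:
n(s) = -4 + 139*s**2
sqrt(n(142) + (-665 - 23853)) = sqrt((-4 + 139*142**2) + (-665 - 23853)) = sqrt((-4 + 139*20164) - 24518) = sqrt((-4 + 2802796) - 24518) = sqrt(2802792 - 24518) = sqrt(2778274)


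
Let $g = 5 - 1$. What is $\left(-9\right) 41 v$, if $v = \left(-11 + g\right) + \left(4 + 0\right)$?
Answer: $1107$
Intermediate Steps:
$g = 4$ ($g = 5 - 1 = 4$)
$v = -3$ ($v = \left(-11 + 4\right) + \left(4 + 0\right) = -7 + 4 = -3$)
$\left(-9\right) 41 v = \left(-9\right) 41 \left(-3\right) = \left(-369\right) \left(-3\right) = 1107$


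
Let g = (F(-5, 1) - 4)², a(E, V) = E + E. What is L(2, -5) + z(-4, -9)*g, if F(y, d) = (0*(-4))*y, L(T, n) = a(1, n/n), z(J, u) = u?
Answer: -142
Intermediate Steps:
a(E, V) = 2*E
L(T, n) = 2 (L(T, n) = 2*1 = 2)
F(y, d) = 0 (F(y, d) = 0*y = 0)
g = 16 (g = (0 - 4)² = (-4)² = 16)
L(2, -5) + z(-4, -9)*g = 2 - 9*16 = 2 - 144 = -142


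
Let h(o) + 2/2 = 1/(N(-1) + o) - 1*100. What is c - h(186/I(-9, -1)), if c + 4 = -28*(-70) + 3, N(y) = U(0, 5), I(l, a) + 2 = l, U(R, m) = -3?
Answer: 451151/219 ≈ 2060.1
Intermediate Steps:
I(l, a) = -2 + l
N(y) = -3
c = 1959 (c = -4 + (-28*(-70) + 3) = -4 + (1960 + 3) = -4 + 1963 = 1959)
h(o) = -101 + 1/(-3 + o) (h(o) = -1 + (1/(-3 + o) - 1*100) = -1 + (1/(-3 + o) - 100) = -1 + (-100 + 1/(-3 + o)) = -101 + 1/(-3 + o))
c - h(186/I(-9, -1)) = 1959 - (304 - 18786/(-2 - 9))/(-3 + 186/(-2 - 9)) = 1959 - (304 - 18786/(-11))/(-3 + 186/(-11)) = 1959 - (304 - 18786*(-1)/11)/(-3 + 186*(-1/11)) = 1959 - (304 - 101*(-186/11))/(-3 - 186/11) = 1959 - (304 + 18786/11)/(-219/11) = 1959 - (-11)*22130/(219*11) = 1959 - 1*(-22130/219) = 1959 + 22130/219 = 451151/219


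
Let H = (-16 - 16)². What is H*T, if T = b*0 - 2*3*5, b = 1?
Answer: -30720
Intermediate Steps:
T = -30 (T = 1*0 - 2*3*5 = 0 - 6*5 = 0 - 30 = -30)
H = 1024 (H = (-32)² = 1024)
H*T = 1024*(-30) = -30720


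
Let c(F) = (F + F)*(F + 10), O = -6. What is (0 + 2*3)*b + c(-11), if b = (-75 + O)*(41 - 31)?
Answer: -4838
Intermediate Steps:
c(F) = 2*F*(10 + F) (c(F) = (2*F)*(10 + F) = 2*F*(10 + F))
b = -810 (b = (-75 - 6)*(41 - 31) = -81*10 = -810)
(0 + 2*3)*b + c(-11) = (0 + 2*3)*(-810) + 2*(-11)*(10 - 11) = (0 + 6)*(-810) + 2*(-11)*(-1) = 6*(-810) + 22 = -4860 + 22 = -4838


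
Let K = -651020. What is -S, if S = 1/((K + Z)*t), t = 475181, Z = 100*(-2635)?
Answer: 1/434562528120 ≈ 2.3012e-12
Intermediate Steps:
Z = -263500
S = -1/434562528120 (S = 1/(-651020 - 263500*475181) = (1/475181)/(-914520) = -1/914520*1/475181 = -1/434562528120 ≈ -2.3012e-12)
-S = -1*(-1/434562528120) = 1/434562528120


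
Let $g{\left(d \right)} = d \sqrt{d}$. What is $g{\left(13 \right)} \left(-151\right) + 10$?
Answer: $10 - 1963 \sqrt{13} \approx -7067.7$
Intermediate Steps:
$g{\left(d \right)} = d^{\frac{3}{2}}$
$g{\left(13 \right)} \left(-151\right) + 10 = 13^{\frac{3}{2}} \left(-151\right) + 10 = 13 \sqrt{13} \left(-151\right) + 10 = - 1963 \sqrt{13} + 10 = 10 - 1963 \sqrt{13}$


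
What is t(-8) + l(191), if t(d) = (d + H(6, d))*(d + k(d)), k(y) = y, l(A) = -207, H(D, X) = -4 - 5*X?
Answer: -655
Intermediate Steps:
t(d) = 2*d*(-4 - 4*d) (t(d) = (d + (-4 - 5*d))*(d + d) = (-4 - 4*d)*(2*d) = 2*d*(-4 - 4*d))
t(-8) + l(191) = 8*(-8)*(-1 - 1*(-8)) - 207 = 8*(-8)*(-1 + 8) - 207 = 8*(-8)*7 - 207 = -448 - 207 = -655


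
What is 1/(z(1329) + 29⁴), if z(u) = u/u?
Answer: 1/707282 ≈ 1.4139e-6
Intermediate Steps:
z(u) = 1
1/(z(1329) + 29⁴) = 1/(1 + 29⁴) = 1/(1 + 707281) = 1/707282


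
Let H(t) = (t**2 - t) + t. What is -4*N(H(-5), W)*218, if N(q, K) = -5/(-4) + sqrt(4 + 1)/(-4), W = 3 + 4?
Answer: -1090 + 218*sqrt(5) ≈ -602.54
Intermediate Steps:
W = 7
H(t) = t**2
N(q, K) = 5/4 - sqrt(5)/4 (N(q, K) = -5*(-1/4) + sqrt(5)*(-1/4) = 5/4 - sqrt(5)/4)
-4*N(H(-5), W)*218 = -4*(5/4 - sqrt(5)/4)*218 = (-5 + sqrt(5))*218 = -1090 + 218*sqrt(5)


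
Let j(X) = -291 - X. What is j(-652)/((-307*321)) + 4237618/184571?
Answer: 417537910915/18188918337 ≈ 22.956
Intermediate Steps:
j(-652)/((-307*321)) + 4237618/184571 = (-291 - 1*(-652))/((-307*321)) + 4237618/184571 = (-291 + 652)/(-98547) + 4237618*(1/184571) = 361*(-1/98547) + 4237618/184571 = -361/98547 + 4237618/184571 = 417537910915/18188918337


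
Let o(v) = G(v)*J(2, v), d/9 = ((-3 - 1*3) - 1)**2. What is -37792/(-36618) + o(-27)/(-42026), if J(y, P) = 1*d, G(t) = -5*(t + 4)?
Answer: -134417639/769454034 ≈ -0.17469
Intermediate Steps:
d = 441 (d = 9*((-3 - 1*3) - 1)**2 = 9*((-3 - 3) - 1)**2 = 9*(-6 - 1)**2 = 9*(-7)**2 = 9*49 = 441)
G(t) = -20 - 5*t (G(t) = -5*(4 + t) = -20 - 5*t)
J(y, P) = 441 (J(y, P) = 1*441 = 441)
o(v) = -8820 - 2205*v (o(v) = (-20 - 5*v)*441 = -8820 - 2205*v)
-37792/(-36618) + o(-27)/(-42026) = -37792/(-36618) + (-8820 - 2205*(-27))/(-42026) = -37792*(-1/36618) + (-8820 + 59535)*(-1/42026) = 18896/18309 + 50715*(-1/42026) = 18896/18309 - 50715/42026 = -134417639/769454034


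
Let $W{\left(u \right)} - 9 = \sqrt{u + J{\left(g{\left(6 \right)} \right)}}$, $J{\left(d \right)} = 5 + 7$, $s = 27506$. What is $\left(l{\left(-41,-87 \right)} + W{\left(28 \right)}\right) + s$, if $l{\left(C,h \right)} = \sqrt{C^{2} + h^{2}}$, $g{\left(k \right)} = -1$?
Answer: $27515 + 2 \sqrt{10} + 5 \sqrt{370} \approx 27618.0$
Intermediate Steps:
$J{\left(d \right)} = 12$
$W{\left(u \right)} = 9 + \sqrt{12 + u}$ ($W{\left(u \right)} = 9 + \sqrt{u + 12} = 9 + \sqrt{12 + u}$)
$\left(l{\left(-41,-87 \right)} + W{\left(28 \right)}\right) + s = \left(\sqrt{\left(-41\right)^{2} + \left(-87\right)^{2}} + \left(9 + \sqrt{12 + 28}\right)\right) + 27506 = \left(\sqrt{1681 + 7569} + \left(9 + \sqrt{40}\right)\right) + 27506 = \left(\sqrt{9250} + \left(9 + 2 \sqrt{10}\right)\right) + 27506 = \left(5 \sqrt{370} + \left(9 + 2 \sqrt{10}\right)\right) + 27506 = \left(9 + 2 \sqrt{10} + 5 \sqrt{370}\right) + 27506 = 27515 + 2 \sqrt{10} + 5 \sqrt{370}$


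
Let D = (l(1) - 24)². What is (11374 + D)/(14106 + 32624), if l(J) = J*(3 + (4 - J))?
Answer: 5849/23365 ≈ 0.25033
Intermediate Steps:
l(J) = J*(7 - J)
D = 324 (D = (1*(7 - 1*1) - 24)² = (1*(7 - 1) - 24)² = (1*6 - 24)² = (6 - 24)² = (-18)² = 324)
(11374 + D)/(14106 + 32624) = (11374 + 324)/(14106 + 32624) = 11698/46730 = 11698*(1/46730) = 5849/23365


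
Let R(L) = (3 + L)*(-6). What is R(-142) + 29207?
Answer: 30041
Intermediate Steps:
R(L) = -18 - 6*L
R(-142) + 29207 = (-18 - 6*(-142)) + 29207 = (-18 + 852) + 29207 = 834 + 29207 = 30041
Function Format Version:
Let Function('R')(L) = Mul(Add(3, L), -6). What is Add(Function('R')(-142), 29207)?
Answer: 30041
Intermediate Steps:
Function('R')(L) = Add(-18, Mul(-6, L))
Add(Function('R')(-142), 29207) = Add(Add(-18, Mul(-6, -142)), 29207) = Add(Add(-18, 852), 29207) = Add(834, 29207) = 30041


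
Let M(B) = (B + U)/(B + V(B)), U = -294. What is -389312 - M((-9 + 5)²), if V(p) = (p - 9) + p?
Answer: -15182890/39 ≈ -3.8931e+5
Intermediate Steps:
V(p) = -9 + 2*p (V(p) = (-9 + p) + p = -9 + 2*p)
M(B) = (-294 + B)/(-9 + 3*B) (M(B) = (B - 294)/(B + (-9 + 2*B)) = (-294 + B)/(-9 + 3*B))
-389312 - M((-9 + 5)²) = -389312 - (-294 + (-9 + 5)²)/(3*(-3 + (-9 + 5)²)) = -389312 - (-294 + (-4)²)/(3*(-3 + (-4)²)) = -389312 - (-294 + 16)/(3*(-3 + 16)) = -389312 - (-278)/(3*13) = -389312 - 1*(-278/39) = -389312 + 278/39 = -15182890/39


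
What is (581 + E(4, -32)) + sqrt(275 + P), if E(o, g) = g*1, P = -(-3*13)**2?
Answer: 549 + I*sqrt(1246) ≈ 549.0 + 35.299*I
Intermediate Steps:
P = -1521 (P = -1*(-39)**2 = -1*1521 = -1521)
E(o, g) = g
(581 + E(4, -32)) + sqrt(275 + P) = (581 - 32) + sqrt(275 - 1521) = 549 + sqrt(-1246) = 549 + I*sqrt(1246)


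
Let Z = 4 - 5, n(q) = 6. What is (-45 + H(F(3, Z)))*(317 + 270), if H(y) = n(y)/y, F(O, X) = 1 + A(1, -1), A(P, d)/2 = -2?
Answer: -27589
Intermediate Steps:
Z = -1
A(P, d) = -4 (A(P, d) = 2*(-2) = -4)
F(O, X) = -3 (F(O, X) = 1 - 4 = -3)
H(y) = 6/y
(-45 + H(F(3, Z)))*(317 + 270) = (-45 + 6/(-3))*(317 + 270) = (-45 + 6*(-⅓))*587 = (-45 - 2)*587 = -47*587 = -27589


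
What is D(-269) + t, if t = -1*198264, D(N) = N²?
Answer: -125903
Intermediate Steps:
t = -198264
D(-269) + t = (-269)² - 198264 = 72361 - 198264 = -125903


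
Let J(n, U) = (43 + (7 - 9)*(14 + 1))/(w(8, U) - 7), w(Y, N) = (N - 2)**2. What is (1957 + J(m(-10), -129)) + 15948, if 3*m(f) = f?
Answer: 307142383/17154 ≈ 17905.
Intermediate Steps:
m(f) = f/3
w(Y, N) = (-2 + N)**2
J(n, U) = 13/(-7 + (-2 + U)**2) (J(n, U) = (43 + (7 - 9)*(14 + 1))/((-2 + U)**2 - 7) = (43 - 2*15)/(-7 + (-2 + U)**2) = (43 - 30)/(-7 + (-2 + U)**2) = 13/(-7 + (-2 + U)**2))
(1957 + J(m(-10), -129)) + 15948 = (1957 + 13/(-7 + (-2 - 129)**2)) + 15948 = (1957 + 13/(-7 + (-131)**2)) + 15948 = (1957 + 13/(-7 + 17161)) + 15948 = (1957 + 13/17154) + 15948 = 33570391/17154 + 15948 = 307142383/17154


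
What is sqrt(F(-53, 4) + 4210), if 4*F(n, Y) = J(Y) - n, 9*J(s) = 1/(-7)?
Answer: sqrt(7449806)/42 ≈ 64.986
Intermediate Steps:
J(s) = -1/63 (J(s) = (1/9)/(-7) = (1/9)*(-1/7) = -1/63)
F(n, Y) = -1/252 - n/4 (F(n, Y) = (-1/63 - n)/4 = -1/252 - n/4)
sqrt(F(-53, 4) + 4210) = sqrt((-1/252 - 1/4*(-53)) + 4210) = sqrt((-1/252 + 53/4) + 4210) = sqrt(1669/126 + 4210) = sqrt(532129/126) = sqrt(7449806)/42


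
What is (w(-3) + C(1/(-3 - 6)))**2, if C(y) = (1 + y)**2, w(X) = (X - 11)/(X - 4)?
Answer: 51076/6561 ≈ 7.7848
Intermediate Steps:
w(X) = (-11 + X)/(-4 + X)
(w(-3) + C(1/(-3 - 6)))**2 = ((-11 - 3)/(-4 - 3) + (1 + 1/(-3 - 6))**2)**2 = (-14/(-7) + (1 + 1/(-9))**2)**2 = (-1/7*(-14) + (1 - 1/9)**2)**2 = (2 + (8/9)**2)**2 = (2 + 64/81)**2 = (226/81)**2 = 51076/6561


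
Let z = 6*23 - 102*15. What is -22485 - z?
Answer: -21093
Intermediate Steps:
z = -1392 (z = 138 - 1530 = -1392)
-22485 - z = -22485 - 1*(-1392) = -22485 + 1392 = -21093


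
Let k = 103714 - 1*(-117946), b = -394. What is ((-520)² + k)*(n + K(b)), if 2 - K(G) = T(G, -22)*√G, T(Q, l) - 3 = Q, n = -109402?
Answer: -53831364000 + 192395460*I*√394 ≈ -5.3831e+10 + 3.8189e+9*I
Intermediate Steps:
T(Q, l) = 3 + Q
k = 221660 (k = 103714 + 117946 = 221660)
K(G) = 2 - √G*(3 + G) (K(G) = 2 - (3 + G)*√G = 2 - √G*(3 + G))
((-520)² + k)*(n + K(b)) = ((-520)² + 221660)*(-109402 + (2 - √(-394)*(3 - 394))) = (270400 + 221660)*(-109402 + (2 - 1*I*√394*(-391))) = 492060*(-109402 + (2 + 391*I*√394)) = 492060*(-109400 + 391*I*√394) = -53831364000 + 192395460*I*√394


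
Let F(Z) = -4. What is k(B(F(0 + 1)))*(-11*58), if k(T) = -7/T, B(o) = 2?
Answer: 2233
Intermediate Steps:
k(B(F(0 + 1)))*(-11*58) = (-7/2)*(-11*58) = -7*1/2*(-638) = -7/2*(-638) = 2233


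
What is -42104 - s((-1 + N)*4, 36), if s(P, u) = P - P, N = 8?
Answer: -42104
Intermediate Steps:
s(P, u) = 0
-42104 - s((-1 + N)*4, 36) = -42104 - 1*0 = -42104 + 0 = -42104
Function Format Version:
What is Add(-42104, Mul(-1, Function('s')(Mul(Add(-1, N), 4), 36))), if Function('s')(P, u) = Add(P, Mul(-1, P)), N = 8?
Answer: -42104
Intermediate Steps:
Function('s')(P, u) = 0
Add(-42104, Mul(-1, Function('s')(Mul(Add(-1, N), 4), 36))) = Add(-42104, Mul(-1, 0)) = Add(-42104, 0) = -42104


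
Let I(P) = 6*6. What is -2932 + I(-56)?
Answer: -2896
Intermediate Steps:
I(P) = 36
-2932 + I(-56) = -2932 + 36 = -2896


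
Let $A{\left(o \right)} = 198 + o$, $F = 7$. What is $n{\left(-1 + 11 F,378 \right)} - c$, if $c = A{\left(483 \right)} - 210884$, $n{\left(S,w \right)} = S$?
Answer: $210279$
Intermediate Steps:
$c = -210203$ ($c = \left(198 + 483\right) - 210884 = 681 - 210884 = -210203$)
$n{\left(-1 + 11 F,378 \right)} - c = \left(-1 + 11 \cdot 7\right) - -210203 = \left(-1 + 77\right) + 210203 = 76 + 210203 = 210279$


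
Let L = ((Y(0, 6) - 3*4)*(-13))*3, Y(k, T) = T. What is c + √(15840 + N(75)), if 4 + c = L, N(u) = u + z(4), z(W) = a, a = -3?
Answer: 230 + 6*√442 ≈ 356.14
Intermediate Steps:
z(W) = -3
N(u) = -3 + u (N(u) = u - 3 = -3 + u)
L = 234 (L = ((6 - 3*4)*(-13))*3 = ((6 - 12)*(-13))*3 = -6*(-13)*3 = 78*3 = 234)
c = 230 (c = -4 + 234 = 230)
c + √(15840 + N(75)) = 230 + √(15840 + (-3 + 75)) = 230 + √(15840 + 72) = 230 + √15912 = 230 + 6*√442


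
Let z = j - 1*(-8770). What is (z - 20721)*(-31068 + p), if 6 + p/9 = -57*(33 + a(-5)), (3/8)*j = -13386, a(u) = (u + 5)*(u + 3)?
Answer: 2289485997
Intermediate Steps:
a(u) = (3 + u)*(5 + u) (a(u) = (5 + u)*(3 + u) = (3 + u)*(5 + u))
j = -35696 (j = (8/3)*(-13386) = -35696)
z = -26926 (z = -35696 - 1*(-8770) = -35696 + 8770 = -26926)
p = -16983 (p = -54 + 9*(-57*(33 + (15 + (-5)**2 + 8*(-5)))) = -54 + 9*(-57*(33 + (15 + 25 - 40))) = -54 + 9*(-57*(33 + 0)) = -54 + 9*(-57*33) = -54 + 9*(-1881) = -54 - 16929 = -16983)
(z - 20721)*(-31068 + p) = (-26926 - 20721)*(-31068 - 16983) = -47647*(-48051) = 2289485997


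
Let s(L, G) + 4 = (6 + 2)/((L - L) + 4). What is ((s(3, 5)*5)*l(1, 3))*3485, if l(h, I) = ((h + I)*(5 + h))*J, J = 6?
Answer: -5018400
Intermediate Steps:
s(L, G) = -2 (s(L, G) = -4 + (6 + 2)/((L - L) + 4) = -4 + 8/(0 + 4) = -4 + 8/4 = -4 + 8*(¼) = -4 + 2 = -2)
l(h, I) = 6*(5 + h)*(I + h) (l(h, I) = ((h + I)*(5 + h))*6 = ((I + h)*(5 + h))*6 = ((5 + h)*(I + h))*6 = 6*(5 + h)*(I + h))
((s(3, 5)*5)*l(1, 3))*3485 = ((-2*5)*(6*1² + 30*3 + 30*1 + 6*3*1))*3485 = -10*(6*1 + 90 + 30 + 18)*3485 = -10*(6 + 90 + 30 + 18)*3485 = -10*144*3485 = -1440*3485 = -5018400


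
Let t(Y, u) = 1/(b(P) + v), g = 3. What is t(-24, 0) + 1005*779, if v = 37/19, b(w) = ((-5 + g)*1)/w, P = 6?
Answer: 72026397/92 ≈ 7.8290e+5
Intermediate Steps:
b(w) = -2/w (b(w) = ((-5 + 3)*1)/w = (-2*1)/w = -2/w)
v = 37/19 (v = 37*(1/19) = 37/19 ≈ 1.9474)
t(Y, u) = 57/92 (t(Y, u) = 1/(-2/6 + 37/19) = 1/(-2*⅙ + 37/19) = 1/(-⅓ + 37/19) = 1/(92/57) = 57/92)
t(-24, 0) + 1005*779 = 57/92 + 1005*779 = 57/92 + 782895 = 72026397/92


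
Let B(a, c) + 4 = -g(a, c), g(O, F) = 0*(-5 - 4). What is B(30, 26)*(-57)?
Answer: 228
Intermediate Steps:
g(O, F) = 0 (g(O, F) = 0*(-9) = 0)
B(a, c) = -4 (B(a, c) = -4 - 1*0 = -4 + 0 = -4)
B(30, 26)*(-57) = -4*(-57) = 228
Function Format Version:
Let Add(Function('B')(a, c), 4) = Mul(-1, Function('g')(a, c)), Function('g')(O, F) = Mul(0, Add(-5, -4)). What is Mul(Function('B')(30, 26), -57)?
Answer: 228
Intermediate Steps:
Function('g')(O, F) = 0 (Function('g')(O, F) = Mul(0, -9) = 0)
Function('B')(a, c) = -4 (Function('B')(a, c) = Add(-4, Mul(-1, 0)) = Add(-4, 0) = -4)
Mul(Function('B')(30, 26), -57) = Mul(-4, -57) = 228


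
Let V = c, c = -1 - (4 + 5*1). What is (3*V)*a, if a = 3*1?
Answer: -90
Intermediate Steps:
c = -10 (c = -1 - (4 + 5) = -1 - 1*9 = -1 - 9 = -10)
a = 3
V = -10
(3*V)*a = (3*(-10))*3 = -30*3 = -90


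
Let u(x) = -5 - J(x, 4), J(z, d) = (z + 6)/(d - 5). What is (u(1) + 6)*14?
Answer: 112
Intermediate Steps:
J(z, d) = (6 + z)/(-5 + d)
u(x) = 1 + x (u(x) = -5 - (6 + x)/(-5 + 4) = -5 - (6 + x)/(-1) = -5 - (-1)*(6 + x) = -5 - (-6 - x) = -5 + (6 + x) = 1 + x)
(u(1) + 6)*14 = ((1 + 1) + 6)*14 = (2 + 6)*14 = 8*14 = 112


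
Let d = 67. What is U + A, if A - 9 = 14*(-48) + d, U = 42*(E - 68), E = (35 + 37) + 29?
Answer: 790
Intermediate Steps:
E = 101 (E = 72 + 29 = 101)
U = 1386 (U = 42*(101 - 68) = 42*33 = 1386)
A = -596 (A = 9 + (14*(-48) + 67) = 9 + (-672 + 67) = 9 - 605 = -596)
U + A = 1386 - 596 = 790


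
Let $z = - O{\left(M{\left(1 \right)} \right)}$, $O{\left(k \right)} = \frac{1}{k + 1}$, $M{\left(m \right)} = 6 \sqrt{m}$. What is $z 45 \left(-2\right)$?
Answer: $\frac{90}{7} \approx 12.857$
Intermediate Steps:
$O{\left(k \right)} = \frac{1}{1 + k}$
$z = - \frac{1}{7}$ ($z = - \frac{1}{1 + 6 \sqrt{1}} = - \frac{1}{1 + 6 \cdot 1} = - \frac{1}{1 + 6} = - \frac{1}{7} \approx -0.14286$)
$z 45 \left(-2\right) = \left(- \frac{1}{7}\right) 45 \left(-2\right) = \left(- \frac{45}{7}\right) \left(-2\right) = \frac{90}{7}$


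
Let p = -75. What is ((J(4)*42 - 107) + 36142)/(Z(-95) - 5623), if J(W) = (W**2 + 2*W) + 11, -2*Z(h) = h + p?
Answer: -2885/426 ≈ -6.7723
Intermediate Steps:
Z(h) = 75/2 - h/2 (Z(h) = -(h - 75)/2 = -(-75 + h)/2 = 75/2 - h/2)
J(W) = 11 + W**2 + 2*W
((J(4)*42 - 107) + 36142)/(Z(-95) - 5623) = (((11 + 4**2 + 2*4)*42 - 107) + 36142)/((75/2 - 1/2*(-95)) - 5623) = (((11 + 16 + 8)*42 - 107) + 36142)/((75/2 + 95/2) - 5623) = ((35*42 - 107) + 36142)/(85 - 5623) = ((1470 - 107) + 36142)/(-5538) = (1363 + 36142)*(-1/5538) = 37505*(-1/5538) = -2885/426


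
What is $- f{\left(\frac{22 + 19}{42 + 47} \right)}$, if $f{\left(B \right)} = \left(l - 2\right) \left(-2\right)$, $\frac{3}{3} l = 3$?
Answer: $2$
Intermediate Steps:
$l = 3$
$f{\left(B \right)} = -2$ ($f{\left(B \right)} = \left(3 - 2\right) \left(-2\right) = 1 \left(-2\right) = -2$)
$- f{\left(\frac{22 + 19}{42 + 47} \right)} = \left(-1\right) \left(-2\right) = 2$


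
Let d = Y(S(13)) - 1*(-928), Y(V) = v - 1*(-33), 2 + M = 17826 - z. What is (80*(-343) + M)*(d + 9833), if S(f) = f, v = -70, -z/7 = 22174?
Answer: 1561435848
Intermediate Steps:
z = -155218 (z = -7*22174 = -155218)
M = 173042 (M = -2 + (17826 - 1*(-155218)) = -2 + (17826 + 155218) = -2 + 173044 = 173042)
Y(V) = -37 (Y(V) = -70 - 1*(-33) = -70 + 33 = -37)
d = 891 (d = -37 - 1*(-928) = -37 + 928 = 891)
(80*(-343) + M)*(d + 9833) = (80*(-343) + 173042)*(891 + 9833) = (-27440 + 173042)*10724 = 145602*10724 = 1561435848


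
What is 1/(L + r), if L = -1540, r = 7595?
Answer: 1/6055 ≈ 0.00016515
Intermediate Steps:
1/(L + r) = 1/(-1540 + 7595) = 1/6055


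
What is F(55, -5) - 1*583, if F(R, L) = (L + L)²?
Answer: -483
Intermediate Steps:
F(R, L) = 4*L² (F(R, L) = (2*L)² = 4*L²)
F(55, -5) - 1*583 = 4*(-5)² - 1*583 = 4*25 - 583 = 100 - 583 = -483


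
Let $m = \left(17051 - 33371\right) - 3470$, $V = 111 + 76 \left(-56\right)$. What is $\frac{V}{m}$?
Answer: $\frac{829}{3958} \approx 0.20945$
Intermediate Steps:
$V = -4145$ ($V = 111 - 4256 = -4145$)
$m = -19790$ ($m = -16320 - 3470 = -19790$)
$\frac{V}{m} = - \frac{4145}{-19790} = \left(-4145\right) \left(- \frac{1}{19790}\right) = \frac{829}{3958}$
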